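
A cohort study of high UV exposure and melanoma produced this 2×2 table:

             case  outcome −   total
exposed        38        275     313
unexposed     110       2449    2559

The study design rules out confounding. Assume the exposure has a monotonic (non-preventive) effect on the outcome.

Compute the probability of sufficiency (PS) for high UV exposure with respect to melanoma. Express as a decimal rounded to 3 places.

PS ≈ 0.082

p₁ = P(outcome | exposed) = 38/313 = 0.12141
p₀ = P(outcome | unexposed) = 110/2559 = 0.042986
Under exogeneity and monotonicity, PS = (p₁ − p₀) / (1 − p₀).
PS = (0.12141 − 0.042986) / (1 − 0.042986) = 0.07842 / 0.95701 ≈ 0.0819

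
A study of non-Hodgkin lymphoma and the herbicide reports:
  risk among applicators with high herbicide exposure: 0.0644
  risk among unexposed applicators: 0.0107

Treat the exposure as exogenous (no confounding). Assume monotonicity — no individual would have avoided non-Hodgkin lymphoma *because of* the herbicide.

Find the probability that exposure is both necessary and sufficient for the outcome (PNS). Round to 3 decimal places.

PNS ≈ 0.054

Let p₁ = 0.0644, p₀ = 0.0107.
Under exogeneity and monotonicity, PNS = p₁ − p₀.
PNS = 0.0644 − 0.0107 = 0.0537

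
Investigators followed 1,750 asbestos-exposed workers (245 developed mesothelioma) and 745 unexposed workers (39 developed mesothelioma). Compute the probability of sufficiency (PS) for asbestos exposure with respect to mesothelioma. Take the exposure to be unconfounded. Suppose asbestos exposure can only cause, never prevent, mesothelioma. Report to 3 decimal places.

p₁ = P(outcome | exposed) = 245/1750 = 0.14
p₀ = P(outcome | unexposed) = 39/745 = 0.052349
Under exogeneity and monotonicity, PS = (p₁ − p₀) / (1 − p₀).
PS = (0.14 − 0.052349) / (1 − 0.052349) = 0.087651 / 0.94765 ≈ 0.0925

PS ≈ 0.092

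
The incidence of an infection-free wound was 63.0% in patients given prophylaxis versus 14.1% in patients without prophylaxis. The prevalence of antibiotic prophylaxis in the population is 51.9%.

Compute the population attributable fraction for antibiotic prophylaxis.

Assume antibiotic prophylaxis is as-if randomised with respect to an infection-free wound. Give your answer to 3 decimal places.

PAF ≈ 0.643

p₁ = 0.63, p₀ = 0.141.
Overall risk P(Y=1) = π·p₁ + (1−π)·p₀ = 0.519×0.63 + 0.481×0.141 = 0.39479.
Under exogeneity, PAF = [P(Y=1) − p₀] / P(Y=1).
PAF = (0.39479 − 0.141) / 0.39479 ≈ 0.6428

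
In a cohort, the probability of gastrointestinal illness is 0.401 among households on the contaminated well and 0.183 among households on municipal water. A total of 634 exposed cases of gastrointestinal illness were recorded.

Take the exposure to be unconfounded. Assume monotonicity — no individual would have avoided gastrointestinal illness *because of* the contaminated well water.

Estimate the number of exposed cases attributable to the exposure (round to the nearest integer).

Let p₁ = 0.401, p₀ = 0.183.
PN = (p₁ − p₀)/p₁ = (0.401 − 0.183) / 0.401 ≈ 0.54364.
Attributable cases ≈ PN × (exposed cases) = 0.54364 × 634 ≈ 344.67.

about 345 cases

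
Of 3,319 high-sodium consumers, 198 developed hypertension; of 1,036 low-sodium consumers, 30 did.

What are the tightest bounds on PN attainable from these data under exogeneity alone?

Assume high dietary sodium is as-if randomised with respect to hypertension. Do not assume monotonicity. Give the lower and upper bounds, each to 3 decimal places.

p₁ = P(outcome | exposed) = 198/3319 = 0.059657
p₀ = P(outcome | unexposed) = 30/1036 = 0.028958
Under exogeneity alone the bounds on PN are max{0,(p₁−p₀)/p₁} ≤ PN ≤ min{1,(1−p₀)/p₁}.
  lower = (p₁ − p₀)/p₁ = 0.030699 / 0.059657 ≈ 0.5146
  upper = min{1, (1 − p₀)/p₁} = 0.97104 / 0.059657 ≈ 16.2772 → capped at 1

0.515 ≤ PN ≤ 1.000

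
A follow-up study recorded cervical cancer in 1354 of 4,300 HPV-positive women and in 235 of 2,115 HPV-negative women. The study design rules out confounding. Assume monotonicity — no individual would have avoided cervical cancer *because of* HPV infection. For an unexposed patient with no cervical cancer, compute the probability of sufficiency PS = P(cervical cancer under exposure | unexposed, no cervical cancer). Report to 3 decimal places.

PS ≈ 0.229

p₁ = P(outcome | exposed) = 1354/4300 = 0.31488
p₀ = P(outcome | unexposed) = 235/2115 = 0.11111
Under exogeneity and monotonicity, PS = (p₁ − p₀) / (1 − p₀).
PS = (0.31488 − 0.11111) / (1 − 0.11111) = 0.20377 / 0.88889 ≈ 0.2292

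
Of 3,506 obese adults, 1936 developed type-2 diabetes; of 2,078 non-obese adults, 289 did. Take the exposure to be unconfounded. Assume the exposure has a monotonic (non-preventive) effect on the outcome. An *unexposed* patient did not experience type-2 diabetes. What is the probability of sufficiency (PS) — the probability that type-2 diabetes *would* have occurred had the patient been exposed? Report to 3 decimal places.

PS ≈ 0.480

p₁ = P(outcome | exposed) = 1936/3506 = 0.5522
p₀ = P(outcome | unexposed) = 289/2078 = 0.13908
Under exogeneity and monotonicity, PS = (p₁ − p₀) / (1 − p₀).
PS = (0.5522 − 0.13908) / (1 − 0.13908) = 0.41312 / 0.86092 ≈ 0.4799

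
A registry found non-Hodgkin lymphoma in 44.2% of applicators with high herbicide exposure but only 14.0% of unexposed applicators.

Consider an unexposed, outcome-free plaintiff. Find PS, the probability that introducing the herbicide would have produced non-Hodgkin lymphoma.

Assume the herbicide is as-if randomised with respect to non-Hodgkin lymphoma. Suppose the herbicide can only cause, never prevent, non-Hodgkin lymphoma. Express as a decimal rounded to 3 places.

p₁ = 0.442, p₀ = 0.14.
Under exogeneity and monotonicity, PS = (p₁ − p₀) / (1 − p₀).
PS = (0.442 − 0.14) / (1 − 0.14) = 0.302 / 0.86 ≈ 0.3512

PS ≈ 0.351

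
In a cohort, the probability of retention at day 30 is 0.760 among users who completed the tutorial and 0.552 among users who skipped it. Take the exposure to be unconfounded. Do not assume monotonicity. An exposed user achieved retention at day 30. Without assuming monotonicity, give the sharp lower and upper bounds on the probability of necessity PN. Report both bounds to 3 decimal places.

Let p₁ = 0.76, p₀ = 0.552.
Under exogeneity alone the bounds on PN are max{0,(p₁−p₀)/p₁} ≤ PN ≤ min{1,(1−p₀)/p₁}.
  lower = (p₁ − p₀)/p₁ = 0.208 / 0.76 ≈ 0.2737
  upper = min{1, (1 − p₀)/p₁} = 0.448 / 0.76 ≈ 0.5895

0.274 ≤ PN ≤ 0.589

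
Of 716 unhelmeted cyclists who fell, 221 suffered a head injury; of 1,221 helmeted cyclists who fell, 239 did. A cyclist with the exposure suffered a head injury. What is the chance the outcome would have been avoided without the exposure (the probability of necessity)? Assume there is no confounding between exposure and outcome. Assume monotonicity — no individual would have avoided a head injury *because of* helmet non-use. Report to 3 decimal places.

p₁ = P(outcome | exposed) = 221/716 = 0.30866
p₀ = P(outcome | unexposed) = 239/1221 = 0.19574
Under exogeneity and monotonicity, PN = (p₁ − p₀) / p₁.
PN = (0.30866 − 0.19574) / 0.30866 = 0.11292 / 0.30866 ≈ 0.3658

PN ≈ 0.366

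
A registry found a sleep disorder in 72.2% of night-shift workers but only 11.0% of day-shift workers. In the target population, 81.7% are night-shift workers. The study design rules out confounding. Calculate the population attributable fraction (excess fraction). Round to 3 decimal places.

PAF ≈ 0.820

p₁ = 0.722, p₀ = 0.11.
Overall risk P(Y=1) = π·p₁ + (1−π)·p₀ = 0.817×0.722 + 0.183×0.11 = 0.61.
Under exogeneity, PAF = [P(Y=1) − p₀] / P(Y=1).
PAF = (0.61 − 0.11) / 0.61 ≈ 0.8197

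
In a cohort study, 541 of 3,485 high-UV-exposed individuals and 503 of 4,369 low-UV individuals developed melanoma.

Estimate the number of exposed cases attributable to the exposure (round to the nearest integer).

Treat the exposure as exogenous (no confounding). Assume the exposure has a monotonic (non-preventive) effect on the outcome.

p₁ = P(outcome | exposed) = 541/3485 = 0.15524
p₀ = P(outcome | unexposed) = 503/4369 = 0.11513
PN = (p₁ − p₀)/p₁ = (0.15524 − 0.11513) / 0.15524 ≈ 0.25836.
Attributable cases ≈ PN × (exposed cases) = 0.25836 × 541 ≈ 139.77.

about 140 cases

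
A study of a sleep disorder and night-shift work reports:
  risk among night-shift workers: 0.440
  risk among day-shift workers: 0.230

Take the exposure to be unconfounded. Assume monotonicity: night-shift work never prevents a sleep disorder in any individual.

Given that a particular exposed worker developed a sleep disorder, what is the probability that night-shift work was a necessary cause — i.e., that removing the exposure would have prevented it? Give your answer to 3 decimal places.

Let p₁ = 0.44, p₀ = 0.23.
Under exogeneity and monotonicity, PN = (p₁ − p₀) / p₁.
PN = (0.44 − 0.23) / 0.44 = 0.21 / 0.44 ≈ 0.4773

PN ≈ 0.477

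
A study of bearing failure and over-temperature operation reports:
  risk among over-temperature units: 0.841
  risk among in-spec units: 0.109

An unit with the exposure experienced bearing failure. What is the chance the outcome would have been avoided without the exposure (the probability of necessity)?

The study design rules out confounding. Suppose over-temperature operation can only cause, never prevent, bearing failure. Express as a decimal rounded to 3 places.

Let p₁ = 0.841, p₀ = 0.109.
Under exogeneity and monotonicity, PN = (p₁ − p₀) / p₁.
PN = (0.841 − 0.109) / 0.841 = 0.732 / 0.841 ≈ 0.8704

PN ≈ 0.870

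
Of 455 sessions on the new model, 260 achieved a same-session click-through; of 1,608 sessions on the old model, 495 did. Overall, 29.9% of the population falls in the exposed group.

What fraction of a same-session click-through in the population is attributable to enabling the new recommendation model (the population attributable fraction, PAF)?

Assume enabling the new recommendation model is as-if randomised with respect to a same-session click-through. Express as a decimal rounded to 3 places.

p₁ = P(outcome | exposed) = 260/455 = 0.57143
p₀ = P(outcome | unexposed) = 495/1608 = 0.30784
Overall risk P(Y=1) = π·p₁ + (1−π)·p₀ = 0.299×0.57143 + 0.701×0.30784 = 0.38665.
Under exogeneity, PAF = [P(Y=1) − p₀] / P(Y=1).
PAF = (0.38665 − 0.30784) / 0.38665 ≈ 0.2038

PAF ≈ 0.204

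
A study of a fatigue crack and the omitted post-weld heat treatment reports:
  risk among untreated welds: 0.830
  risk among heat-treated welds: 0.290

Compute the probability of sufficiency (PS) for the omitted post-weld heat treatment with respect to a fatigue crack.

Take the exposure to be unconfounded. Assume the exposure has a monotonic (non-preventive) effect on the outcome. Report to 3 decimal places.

Let p₁ = 0.83, p₀ = 0.29.
Under exogeneity and monotonicity, PS = (p₁ − p₀) / (1 − p₀).
PS = (0.83 − 0.29) / (1 − 0.29) = 0.54 / 0.71 ≈ 0.7606

PS ≈ 0.761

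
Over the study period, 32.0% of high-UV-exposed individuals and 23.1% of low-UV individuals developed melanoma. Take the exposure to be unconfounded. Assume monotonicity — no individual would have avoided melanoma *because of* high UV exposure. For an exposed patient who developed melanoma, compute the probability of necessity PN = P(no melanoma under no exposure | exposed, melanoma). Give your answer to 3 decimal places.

PN ≈ 0.278

p₁ = 0.32, p₀ = 0.231.
Under exogeneity and monotonicity, PN = (p₁ − p₀) / p₁.
PN = (0.32 − 0.231) / 0.32 = 0.089 / 0.32 ≈ 0.2781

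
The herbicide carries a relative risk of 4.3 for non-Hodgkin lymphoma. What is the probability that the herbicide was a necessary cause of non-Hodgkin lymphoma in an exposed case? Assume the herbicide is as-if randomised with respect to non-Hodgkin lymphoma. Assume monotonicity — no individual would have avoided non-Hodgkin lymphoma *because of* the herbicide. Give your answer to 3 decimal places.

PN ≈ 0.767

Under exogeneity and monotonicity, PN = (RR − 1) / RR = 1 − 1/RR.
PN = (4.3 − 1) / 4.3 = 3.3 / 4.3 ≈ 0.7674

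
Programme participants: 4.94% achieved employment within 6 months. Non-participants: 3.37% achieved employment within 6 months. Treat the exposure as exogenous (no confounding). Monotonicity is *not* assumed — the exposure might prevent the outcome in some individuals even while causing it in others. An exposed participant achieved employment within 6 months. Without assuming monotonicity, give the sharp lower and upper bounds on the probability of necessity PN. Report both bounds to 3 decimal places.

p₁ = 0.0494, p₀ = 0.0337.
Under exogeneity alone the bounds on PN are max{0,(p₁−p₀)/p₁} ≤ PN ≤ min{1,(1−p₀)/p₁}.
  lower = (p₁ − p₀)/p₁ = 0.0157 / 0.0494 ≈ 0.3178
  upper = min{1, (1 − p₀)/p₁} = 0.9663 / 0.0494 ≈ 19.5607 → capped at 1

0.318 ≤ PN ≤ 1.000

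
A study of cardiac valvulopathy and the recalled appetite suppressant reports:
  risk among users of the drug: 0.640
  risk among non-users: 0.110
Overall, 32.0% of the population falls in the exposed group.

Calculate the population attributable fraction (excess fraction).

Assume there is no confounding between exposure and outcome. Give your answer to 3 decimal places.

PAF ≈ 0.607

Let p₁ = 0.64, p₀ = 0.11.
Overall risk P(Y=1) = π·p₁ + (1−π)·p₀ = 0.32×0.64 + 0.68×0.11 = 0.2796.
Under exogeneity, PAF = [P(Y=1) − p₀] / P(Y=1).
PAF = (0.2796 − 0.11) / 0.2796 ≈ 0.6066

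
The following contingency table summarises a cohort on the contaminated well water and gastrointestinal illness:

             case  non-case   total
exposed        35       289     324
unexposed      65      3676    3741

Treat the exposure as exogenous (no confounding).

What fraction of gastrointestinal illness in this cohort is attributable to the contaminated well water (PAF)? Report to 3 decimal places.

PAF ≈ 0.294

p₁ = P(outcome | exposed) = 35/324 = 0.10802
p₀ = P(outcome | unexposed) = 65/3741 = 0.017375
Exposure prevalence π = 324/4065 = 0.079705; overall risk P(Y=1) = 0.0246.
Under exogeneity, PAF = [P(Y=1) − p₀]/P(Y=1).
PAF = (0.0246 − 0.017375) / 0.0246 ≈ 0.2937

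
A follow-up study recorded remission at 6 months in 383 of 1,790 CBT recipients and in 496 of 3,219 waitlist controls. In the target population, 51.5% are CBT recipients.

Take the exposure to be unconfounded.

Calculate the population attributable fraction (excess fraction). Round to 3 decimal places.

p₁ = P(outcome | exposed) = 383/1790 = 0.21397
p₀ = P(outcome | unexposed) = 496/3219 = 0.15409
Overall risk P(Y=1) = π·p₁ + (1−π)·p₀ = 0.515×0.21397 + 0.485×0.15409 = 0.18492.
Under exogeneity, PAF = [P(Y=1) − p₀] / P(Y=1).
PAF = (0.18492 − 0.15409) / 0.18492 ≈ 0.1668

PAF ≈ 0.167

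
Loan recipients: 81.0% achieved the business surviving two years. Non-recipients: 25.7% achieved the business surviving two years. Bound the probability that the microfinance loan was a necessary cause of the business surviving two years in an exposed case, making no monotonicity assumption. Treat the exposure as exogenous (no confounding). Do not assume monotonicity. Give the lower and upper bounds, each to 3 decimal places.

p₁ = 0.81, p₀ = 0.257.
Under exogeneity alone the bounds on PN are max{0,(p₁−p₀)/p₁} ≤ PN ≤ min{1,(1−p₀)/p₁}.
  lower = (p₁ − p₀)/p₁ = 0.553 / 0.81 ≈ 0.6827
  upper = min{1, (1 − p₀)/p₁} = 0.743 / 0.81 ≈ 0.9173

0.683 ≤ PN ≤ 0.917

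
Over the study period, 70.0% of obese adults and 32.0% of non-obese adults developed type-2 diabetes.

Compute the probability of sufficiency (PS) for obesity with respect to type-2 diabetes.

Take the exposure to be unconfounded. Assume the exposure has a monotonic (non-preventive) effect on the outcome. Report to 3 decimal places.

p₁ = 0.7, p₀ = 0.32.
Under exogeneity and monotonicity, PS = (p₁ − p₀) / (1 − p₀).
PS = (0.7 − 0.32) / (1 − 0.32) = 0.38 / 0.68 ≈ 0.5588

PS ≈ 0.559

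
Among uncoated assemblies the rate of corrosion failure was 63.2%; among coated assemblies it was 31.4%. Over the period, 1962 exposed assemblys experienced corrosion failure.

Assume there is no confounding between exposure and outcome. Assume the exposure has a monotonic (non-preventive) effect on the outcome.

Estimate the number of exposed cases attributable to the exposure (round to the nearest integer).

about 987 cases

p₁ = 0.632, p₀ = 0.314.
PN = (p₁ − p₀)/p₁ = (0.632 − 0.314) / 0.632 ≈ 0.50316.
Attributable cases ≈ PN × (exposed cases) = 0.50316 × 1962 ≈ 987.21.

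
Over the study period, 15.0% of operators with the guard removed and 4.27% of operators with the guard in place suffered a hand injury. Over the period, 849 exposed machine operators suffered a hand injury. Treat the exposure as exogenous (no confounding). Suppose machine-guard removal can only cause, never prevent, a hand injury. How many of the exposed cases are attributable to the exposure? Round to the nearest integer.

about 607 cases

p₁ = 0.15, p₀ = 0.0427.
PN = (p₁ − p₀)/p₁ = (0.15 − 0.0427) / 0.15 ≈ 0.71533.
Attributable cases ≈ PN × (exposed cases) = 0.71533 × 849 ≈ 607.32.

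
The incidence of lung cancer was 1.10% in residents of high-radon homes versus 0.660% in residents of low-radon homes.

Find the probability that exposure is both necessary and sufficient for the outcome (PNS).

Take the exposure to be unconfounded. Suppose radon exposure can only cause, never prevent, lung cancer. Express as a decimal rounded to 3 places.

p₁ = 0.011, p₀ = 0.0066.
Under exogeneity and monotonicity, PNS = p₁ − p₀.
PNS = 0.011 − 0.0066 = 0.0044

PNS ≈ 0.004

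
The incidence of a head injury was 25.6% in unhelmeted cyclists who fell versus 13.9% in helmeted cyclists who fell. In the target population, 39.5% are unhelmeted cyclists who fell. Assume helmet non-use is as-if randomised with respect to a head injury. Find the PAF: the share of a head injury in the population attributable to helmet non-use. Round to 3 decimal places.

PAF ≈ 0.250

p₁ = 0.256, p₀ = 0.139.
Overall risk P(Y=1) = π·p₁ + (1−π)·p₀ = 0.395×0.256 + 0.605×0.139 = 0.18522.
Under exogeneity, PAF = [P(Y=1) − p₀] / P(Y=1).
PAF = (0.18522 − 0.139) / 0.18522 ≈ 0.2495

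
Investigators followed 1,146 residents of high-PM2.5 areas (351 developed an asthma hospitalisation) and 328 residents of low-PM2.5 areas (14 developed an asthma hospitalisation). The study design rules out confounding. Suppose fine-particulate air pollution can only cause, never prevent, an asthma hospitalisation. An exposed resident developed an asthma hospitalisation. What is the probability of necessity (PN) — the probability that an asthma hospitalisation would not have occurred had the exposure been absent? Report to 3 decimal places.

p₁ = P(outcome | exposed) = 351/1146 = 0.30628
p₀ = P(outcome | unexposed) = 14/328 = 0.042683
Under exogeneity and monotonicity, PN = (p₁ − p₀) / p₁.
PN = (0.30628 − 0.042683) / 0.30628 = 0.2636 / 0.30628 ≈ 0.8606

PN ≈ 0.861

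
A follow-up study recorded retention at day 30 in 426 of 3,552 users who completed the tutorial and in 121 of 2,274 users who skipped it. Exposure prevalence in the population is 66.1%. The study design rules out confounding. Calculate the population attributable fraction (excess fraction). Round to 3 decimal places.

PAF ≈ 0.453

p₁ = P(outcome | exposed) = 426/3552 = 0.11993
p₀ = P(outcome | unexposed) = 121/2274 = 0.05321
Overall risk P(Y=1) = π·p₁ + (1−π)·p₀ = 0.661×0.11993 + 0.339×0.05321 = 0.097314.
Under exogeneity, PAF = [P(Y=1) − p₀] / P(Y=1).
PAF = (0.097314 − 0.05321) / 0.097314 ≈ 0.4532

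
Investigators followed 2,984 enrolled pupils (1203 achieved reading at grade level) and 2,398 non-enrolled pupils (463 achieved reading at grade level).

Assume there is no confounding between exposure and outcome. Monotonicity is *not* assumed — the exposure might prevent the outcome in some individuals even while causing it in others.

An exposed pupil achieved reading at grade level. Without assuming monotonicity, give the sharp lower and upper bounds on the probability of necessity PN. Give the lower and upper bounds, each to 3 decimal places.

p₁ = P(outcome | exposed) = 1203/2984 = 0.40315
p₀ = P(outcome | unexposed) = 463/2398 = 0.19308
Under exogeneity alone the bounds on PN are max{0,(p₁−p₀)/p₁} ≤ PN ≤ min{1,(1−p₀)/p₁}.
  lower = (p₁ − p₀)/p₁ = 0.21007 / 0.40315 ≈ 0.5211
  upper = min{1, (1 − p₀)/p₁} = 0.80692 / 0.40315 ≈ 2.0015 → capped at 1

0.521 ≤ PN ≤ 1.000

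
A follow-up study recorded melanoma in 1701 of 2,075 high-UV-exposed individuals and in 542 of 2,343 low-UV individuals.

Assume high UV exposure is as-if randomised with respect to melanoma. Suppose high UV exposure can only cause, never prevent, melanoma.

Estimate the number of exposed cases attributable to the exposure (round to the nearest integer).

p₁ = P(outcome | exposed) = 1701/2075 = 0.81976
p₀ = P(outcome | unexposed) = 542/2343 = 0.23133
PN = (p₁ − p₀)/p₁ = (0.81976 − 0.23133) / 0.81976 ≈ 0.71781.
Attributable cases ≈ PN × (exposed cases) = 0.71781 × 1701 ≈ 1221.00.

about 1221 cases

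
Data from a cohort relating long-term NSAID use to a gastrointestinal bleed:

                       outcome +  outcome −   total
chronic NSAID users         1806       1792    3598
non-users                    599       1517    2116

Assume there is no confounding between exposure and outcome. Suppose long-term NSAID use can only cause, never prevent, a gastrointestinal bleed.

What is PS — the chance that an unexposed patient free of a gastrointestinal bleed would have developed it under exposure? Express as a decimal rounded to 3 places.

p₁ = P(outcome | exposed) = 1806/3598 = 0.50195
p₀ = P(outcome | unexposed) = 599/2116 = 0.28308
Under exogeneity and monotonicity, PS = (p₁ − p₀) / (1 − p₀).
PS = (0.50195 − 0.28308) / (1 − 0.28308) = 0.21886 / 0.71692 ≈ 0.3053

PS ≈ 0.305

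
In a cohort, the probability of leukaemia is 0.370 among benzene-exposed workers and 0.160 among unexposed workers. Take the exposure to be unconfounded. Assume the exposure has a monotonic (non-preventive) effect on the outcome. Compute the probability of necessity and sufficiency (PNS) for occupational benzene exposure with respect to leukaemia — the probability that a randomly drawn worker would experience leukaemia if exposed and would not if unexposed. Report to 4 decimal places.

Let p₁ = 0.37, p₀ = 0.16.
Under exogeneity and monotonicity, PNS = p₁ − p₀.
PNS = 0.37 − 0.16 = 0.21

PNS ≈ 0.2100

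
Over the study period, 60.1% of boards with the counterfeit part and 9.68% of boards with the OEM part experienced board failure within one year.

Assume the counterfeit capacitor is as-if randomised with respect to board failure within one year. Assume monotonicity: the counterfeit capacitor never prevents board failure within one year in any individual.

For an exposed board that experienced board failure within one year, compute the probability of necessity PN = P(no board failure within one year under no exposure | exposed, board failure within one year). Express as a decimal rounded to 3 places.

PN ≈ 0.839

p₁ = 0.601, p₀ = 0.0968.
Under exogeneity and monotonicity, PN = (p₁ − p₀) / p₁.
PN = (0.601 − 0.0968) / 0.601 = 0.5042 / 0.601 ≈ 0.8389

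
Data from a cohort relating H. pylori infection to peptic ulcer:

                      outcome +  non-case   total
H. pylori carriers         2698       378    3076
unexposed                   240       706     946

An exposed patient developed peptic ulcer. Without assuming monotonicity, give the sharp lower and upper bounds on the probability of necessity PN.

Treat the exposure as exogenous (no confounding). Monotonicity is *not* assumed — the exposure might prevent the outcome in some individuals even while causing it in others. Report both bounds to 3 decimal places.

0.711 ≤ PN ≤ 0.851

p₁ = P(outcome | exposed) = 2698/3076 = 0.87711
p₀ = P(outcome | unexposed) = 240/946 = 0.2537
Under exogeneity alone the bounds on PN are max{0,(p₁−p₀)/p₁} ≤ PN ≤ min{1,(1−p₀)/p₁}.
  lower = (p₁ − p₀)/p₁ = 0.62341 / 0.87711 ≈ 0.7108
  upper = min{1, (1 − p₀)/p₁} = 0.7463 / 0.87711 ≈ 0.8509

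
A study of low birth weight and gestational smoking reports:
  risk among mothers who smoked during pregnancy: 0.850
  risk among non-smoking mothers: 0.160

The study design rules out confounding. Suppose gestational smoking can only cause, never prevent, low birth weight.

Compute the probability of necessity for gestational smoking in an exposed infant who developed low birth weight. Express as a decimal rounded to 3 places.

PN ≈ 0.812

Let p₁ = 0.85, p₀ = 0.16.
Under exogeneity and monotonicity, PN = (p₁ − p₀) / p₁.
PN = (0.85 − 0.16) / 0.85 = 0.69 / 0.85 ≈ 0.8118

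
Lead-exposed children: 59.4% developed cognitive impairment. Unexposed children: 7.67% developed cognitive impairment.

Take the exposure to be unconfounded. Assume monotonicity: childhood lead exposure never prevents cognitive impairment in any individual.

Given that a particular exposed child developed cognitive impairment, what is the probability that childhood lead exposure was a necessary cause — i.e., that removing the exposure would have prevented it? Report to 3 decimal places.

p₁ = 0.594, p₀ = 0.0767.
Under exogeneity and monotonicity, PN = (p₁ − p₀) / p₁.
PN = (0.594 − 0.0767) / 0.594 = 0.5173 / 0.594 ≈ 0.8709

PN ≈ 0.871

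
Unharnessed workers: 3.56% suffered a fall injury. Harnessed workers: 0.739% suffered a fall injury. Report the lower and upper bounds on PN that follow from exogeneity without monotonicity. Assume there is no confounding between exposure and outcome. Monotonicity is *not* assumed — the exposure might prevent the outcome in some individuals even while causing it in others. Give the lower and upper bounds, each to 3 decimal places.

0.792 ≤ PN ≤ 1.000

p₁ = 0.0356, p₀ = 0.00739.
Under exogeneity alone the bounds on PN are max{0,(p₁−p₀)/p₁} ≤ PN ≤ min{1,(1−p₀)/p₁}.
  lower = (p₁ − p₀)/p₁ = 0.02821 / 0.0356 ≈ 0.7924
  upper = min{1, (1 − p₀)/p₁} = 0.99261 / 0.0356 ≈ 27.8823 → capped at 1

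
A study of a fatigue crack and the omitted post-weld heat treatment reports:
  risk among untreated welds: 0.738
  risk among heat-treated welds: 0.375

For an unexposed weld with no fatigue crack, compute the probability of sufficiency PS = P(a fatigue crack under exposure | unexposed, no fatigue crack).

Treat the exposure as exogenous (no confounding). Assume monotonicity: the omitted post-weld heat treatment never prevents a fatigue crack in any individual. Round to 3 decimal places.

Let p₁ = 0.738, p₀ = 0.375.
Under exogeneity and monotonicity, PS = (p₁ − p₀) / (1 − p₀).
PS = (0.738 − 0.375) / (1 − 0.375) = 0.363 / 0.625 ≈ 0.5808

PS ≈ 0.581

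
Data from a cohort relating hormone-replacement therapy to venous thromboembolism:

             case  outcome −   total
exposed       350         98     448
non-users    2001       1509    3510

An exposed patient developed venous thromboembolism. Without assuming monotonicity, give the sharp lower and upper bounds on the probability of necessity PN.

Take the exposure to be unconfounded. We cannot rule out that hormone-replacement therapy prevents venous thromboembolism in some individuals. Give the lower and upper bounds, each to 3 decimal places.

0.270 ≤ PN ≤ 0.550

p₁ = P(outcome | exposed) = 350/448 = 0.78125
p₀ = P(outcome | unexposed) = 2001/3510 = 0.57009
Under exogeneity alone the bounds on PN are max{0,(p₁−p₀)/p₁} ≤ PN ≤ min{1,(1−p₀)/p₁}.
  lower = (p₁ − p₀)/p₁ = 0.21116 / 0.78125 ≈ 0.2703
  upper = min{1, (1 − p₀)/p₁} = 0.42991 / 0.78125 ≈ 0.5503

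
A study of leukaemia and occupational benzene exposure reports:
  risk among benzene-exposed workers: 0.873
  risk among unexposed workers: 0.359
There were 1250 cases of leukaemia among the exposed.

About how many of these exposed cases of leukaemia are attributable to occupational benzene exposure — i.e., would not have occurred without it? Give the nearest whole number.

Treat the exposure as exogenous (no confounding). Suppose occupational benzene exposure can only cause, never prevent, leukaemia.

Let p₁ = 0.873, p₀ = 0.359.
PN = (p₁ − p₀)/p₁ = (0.873 − 0.359) / 0.873 ≈ 0.58877.
Attributable cases ≈ PN × (exposed cases) = 0.58877 × 1250 ≈ 735.97.

about 736 cases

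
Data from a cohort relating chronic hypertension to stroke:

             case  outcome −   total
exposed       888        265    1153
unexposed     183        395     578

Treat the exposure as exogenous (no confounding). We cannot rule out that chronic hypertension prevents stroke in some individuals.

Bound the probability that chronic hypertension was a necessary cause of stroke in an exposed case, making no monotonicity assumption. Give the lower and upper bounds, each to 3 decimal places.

0.589 ≤ PN ≤ 0.887

p₁ = P(outcome | exposed) = 888/1153 = 0.77016
p₀ = P(outcome | unexposed) = 183/578 = 0.31661
Under exogeneity alone the bounds on PN are max{0,(p₁−p₀)/p₁} ≤ PN ≤ min{1,(1−p₀)/p₁}.
  lower = (p₁ − p₀)/p₁ = 0.45356 / 0.77016 ≈ 0.5889
  upper = min{1, (1 − p₀)/p₁} = 0.68339 / 0.77016 ≈ 0.8873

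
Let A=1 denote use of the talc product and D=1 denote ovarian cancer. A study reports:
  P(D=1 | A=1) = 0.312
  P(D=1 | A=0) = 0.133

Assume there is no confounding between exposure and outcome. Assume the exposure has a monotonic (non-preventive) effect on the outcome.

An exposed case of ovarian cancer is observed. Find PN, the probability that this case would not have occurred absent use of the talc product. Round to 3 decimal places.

PN ≈ 0.574

Let p₁ = 0.312, p₀ = 0.133.
Under exogeneity and monotonicity, PN = (p₁ − p₀) / p₁.
PN = (0.312 − 0.133) / 0.312 = 0.179 / 0.312 ≈ 0.5737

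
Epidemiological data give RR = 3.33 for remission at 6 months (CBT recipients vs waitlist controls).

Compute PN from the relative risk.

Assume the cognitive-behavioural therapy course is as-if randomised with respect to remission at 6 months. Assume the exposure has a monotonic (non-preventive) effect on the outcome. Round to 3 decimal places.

Under exogeneity and monotonicity, PN = (RR − 1) / RR = 1 − 1/RR.
PN = (3.33 − 1) / 3.33 = 2.33 / 3.33 ≈ 0.6997

PN ≈ 0.700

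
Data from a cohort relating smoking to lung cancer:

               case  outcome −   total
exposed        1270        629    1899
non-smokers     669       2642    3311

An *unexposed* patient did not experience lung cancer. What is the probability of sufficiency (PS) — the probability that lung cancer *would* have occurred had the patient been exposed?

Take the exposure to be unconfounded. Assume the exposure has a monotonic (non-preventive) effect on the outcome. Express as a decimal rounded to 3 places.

p₁ = P(outcome | exposed) = 1270/1899 = 0.66877
p₀ = P(outcome | unexposed) = 669/3311 = 0.20205
Under exogeneity and monotonicity, PS = (p₁ − p₀) / (1 − p₀).
PS = (0.66877 − 0.20205) / (1 − 0.20205) = 0.46672 / 0.79795 ≈ 0.5849

PS ≈ 0.585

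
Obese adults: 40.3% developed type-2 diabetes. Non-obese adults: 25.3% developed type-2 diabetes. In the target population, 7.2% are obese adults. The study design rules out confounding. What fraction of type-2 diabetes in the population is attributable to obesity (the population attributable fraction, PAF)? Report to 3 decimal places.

PAF ≈ 0.041

p₁ = 0.403, p₀ = 0.253.
Overall risk P(Y=1) = π·p₁ + (1−π)·p₀ = 0.072×0.403 + 0.928×0.253 = 0.2638.
Under exogeneity, PAF = [P(Y=1) − p₀] / P(Y=1).
PAF = (0.2638 − 0.253) / 0.2638 ≈ 0.0409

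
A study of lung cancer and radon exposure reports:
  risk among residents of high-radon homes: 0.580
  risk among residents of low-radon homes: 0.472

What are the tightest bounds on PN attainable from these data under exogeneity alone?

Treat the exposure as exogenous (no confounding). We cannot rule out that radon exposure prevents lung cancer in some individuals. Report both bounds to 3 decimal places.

Let p₁ = 0.58, p₀ = 0.472.
Under exogeneity alone the bounds on PN are max{0,(p₁−p₀)/p₁} ≤ PN ≤ min{1,(1−p₀)/p₁}.
  lower = (p₁ − p₀)/p₁ = 0.108 / 0.58 ≈ 0.1862
  upper = min{1, (1 − p₀)/p₁} = 0.528 / 0.58 ≈ 0.9103

0.186 ≤ PN ≤ 0.910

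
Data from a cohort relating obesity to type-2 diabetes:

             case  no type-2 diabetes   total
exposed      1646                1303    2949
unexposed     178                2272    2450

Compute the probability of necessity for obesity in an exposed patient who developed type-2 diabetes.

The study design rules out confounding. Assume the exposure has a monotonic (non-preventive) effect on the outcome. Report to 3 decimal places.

p₁ = P(outcome | exposed) = 1646/2949 = 0.55816
p₀ = P(outcome | unexposed) = 178/2450 = 0.072653
Under exogeneity and monotonicity, PN = (p₁ − p₀)/p₁.
PN = (0.55816 − 0.072653) / 0.55816 ≈ 0.8698

PN ≈ 0.870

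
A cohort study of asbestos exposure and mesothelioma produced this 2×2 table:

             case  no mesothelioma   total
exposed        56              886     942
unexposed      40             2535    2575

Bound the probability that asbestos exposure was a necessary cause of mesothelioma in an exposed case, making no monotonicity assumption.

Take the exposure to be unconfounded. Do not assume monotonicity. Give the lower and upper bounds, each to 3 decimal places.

0.739 ≤ PN ≤ 1.000

p₁ = P(outcome | exposed) = 56/942 = 0.059448
p₀ = P(outcome | unexposed) = 40/2575 = 0.015534
Under exogeneity alone the bounds on PN are max{0,(p₁−p₀)/p₁} ≤ PN ≤ min{1,(1−p₀)/p₁}.
  lower = (p₁ − p₀)/p₁ = 0.043914 / 0.059448 ≈ 0.7387
  upper = min{1, (1 − p₀)/p₁} = 0.98447 / 0.059448 ≈ 16.5601 → capped at 1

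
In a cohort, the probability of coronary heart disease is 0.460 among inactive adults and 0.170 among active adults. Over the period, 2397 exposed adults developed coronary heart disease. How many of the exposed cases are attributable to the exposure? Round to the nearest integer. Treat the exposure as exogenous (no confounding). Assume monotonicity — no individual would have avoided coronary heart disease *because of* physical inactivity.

about 1511 cases

Let p₁ = 0.46, p₀ = 0.17.
PN = (p₁ − p₀)/p₁ = (0.46 − 0.17) / 0.46 ≈ 0.63043.
Attributable cases ≈ PN × (exposed cases) = 0.63043 × 2397 ≈ 1511.15.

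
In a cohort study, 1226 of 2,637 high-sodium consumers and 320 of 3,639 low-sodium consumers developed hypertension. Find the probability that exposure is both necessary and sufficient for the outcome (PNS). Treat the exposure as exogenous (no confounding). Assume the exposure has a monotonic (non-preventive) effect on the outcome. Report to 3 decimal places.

PNS ≈ 0.377

p₁ = P(outcome | exposed) = 1226/2637 = 0.46492
p₀ = P(outcome | unexposed) = 320/3639 = 0.087936
Under exogeneity and monotonicity, PNS = p₁ − p₀.
PNS = 0.46492 − 0.087936 = 0.37699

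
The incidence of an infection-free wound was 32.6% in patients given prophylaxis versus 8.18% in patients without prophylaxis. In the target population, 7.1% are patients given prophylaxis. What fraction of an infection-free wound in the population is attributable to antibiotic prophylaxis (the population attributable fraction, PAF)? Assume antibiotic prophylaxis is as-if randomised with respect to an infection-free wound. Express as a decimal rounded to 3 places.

PAF ≈ 0.175

p₁ = 0.326, p₀ = 0.0818.
Overall risk P(Y=1) = π·p₁ + (1−π)·p₀ = 0.071×0.326 + 0.929×0.0818 = 0.099138.
Under exogeneity, PAF = [P(Y=1) − p₀] / P(Y=1).
PAF = (0.099138 − 0.0818) / 0.099138 ≈ 0.1749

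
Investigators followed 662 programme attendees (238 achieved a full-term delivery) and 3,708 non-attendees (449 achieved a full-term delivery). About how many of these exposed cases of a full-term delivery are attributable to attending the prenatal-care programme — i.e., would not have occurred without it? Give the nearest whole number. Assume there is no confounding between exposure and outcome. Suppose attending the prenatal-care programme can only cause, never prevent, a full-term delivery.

about 158 cases

p₁ = P(outcome | exposed) = 238/662 = 0.35952
p₀ = P(outcome | unexposed) = 449/3708 = 0.12109
PN = (p₁ − p₀)/p₁ = (0.35952 − 0.12109) / 0.35952 ≈ 0.66319.
Attributable cases ≈ PN × (exposed cases) = 0.66319 × 238 ≈ 157.84.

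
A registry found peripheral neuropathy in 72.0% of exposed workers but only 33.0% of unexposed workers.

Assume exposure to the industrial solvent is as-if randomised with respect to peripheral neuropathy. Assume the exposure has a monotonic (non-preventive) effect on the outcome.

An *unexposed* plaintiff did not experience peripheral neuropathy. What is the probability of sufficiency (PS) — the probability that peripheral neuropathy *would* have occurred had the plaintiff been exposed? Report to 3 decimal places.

PS ≈ 0.582

p₁ = 0.72, p₀ = 0.33.
Under exogeneity and monotonicity, PS = (p₁ − p₀) / (1 − p₀).
PS = (0.72 − 0.33) / (1 − 0.33) = 0.39 / 0.67 ≈ 0.5821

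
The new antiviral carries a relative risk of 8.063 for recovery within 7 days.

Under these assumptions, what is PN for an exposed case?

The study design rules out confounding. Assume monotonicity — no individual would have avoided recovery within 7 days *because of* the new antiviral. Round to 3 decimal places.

PN ≈ 0.876

Under exogeneity and monotonicity, PN = (RR − 1) / RR = 1 − 1/RR.
PN = (8.063 − 1) / 8.063 = 7.063 / 8.063 ≈ 0.8760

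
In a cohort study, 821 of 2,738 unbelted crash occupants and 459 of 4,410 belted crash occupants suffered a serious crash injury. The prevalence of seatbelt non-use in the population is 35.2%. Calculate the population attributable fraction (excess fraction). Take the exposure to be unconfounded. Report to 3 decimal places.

PAF ≈ 0.398

p₁ = P(outcome | exposed) = 821/2738 = 0.29985
p₀ = P(outcome | unexposed) = 459/4410 = 0.10408
Overall risk P(Y=1) = π·p₁ + (1−π)·p₀ = 0.352×0.29985 + 0.648×0.10408 = 0.17299.
Under exogeneity, PAF = [P(Y=1) − p₀] / P(Y=1).
PAF = (0.17299 − 0.10408) / 0.17299 ≈ 0.3983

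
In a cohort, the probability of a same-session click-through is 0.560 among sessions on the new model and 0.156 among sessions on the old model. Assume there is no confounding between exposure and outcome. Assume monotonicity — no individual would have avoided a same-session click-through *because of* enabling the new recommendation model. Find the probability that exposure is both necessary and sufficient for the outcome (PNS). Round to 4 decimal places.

PNS ≈ 0.4040

Let p₁ = 0.56, p₀ = 0.156.
Under exogeneity and monotonicity, PNS = p₁ − p₀.
PNS = 0.56 − 0.156 = 0.404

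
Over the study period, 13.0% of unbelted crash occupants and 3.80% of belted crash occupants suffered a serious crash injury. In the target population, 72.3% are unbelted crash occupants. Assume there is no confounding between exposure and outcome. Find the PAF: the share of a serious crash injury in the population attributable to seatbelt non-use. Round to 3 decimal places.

PAF ≈ 0.636

p₁ = 0.13, p₀ = 0.038.
Overall risk P(Y=1) = π·p₁ + (1−π)·p₀ = 0.723×0.13 + 0.277×0.038 = 0.10452.
Under exogeneity, PAF = [P(Y=1) − p₀] / P(Y=1).
PAF = (0.10452 − 0.038) / 0.10452 ≈ 0.6364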